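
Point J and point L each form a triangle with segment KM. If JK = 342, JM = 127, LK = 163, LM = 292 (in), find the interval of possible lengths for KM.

215 < KM < 455

From triangle JKM: |342 − 127| < KM < 342 + 127, i.e. 215 < KM < 469.
From triangle LKM: 129 < KM < 455.
Both must hold, so KM lies in the intersection.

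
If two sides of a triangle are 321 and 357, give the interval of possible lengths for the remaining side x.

36 < x < 678

By the triangle inequality, x must be less than 321 + 357 = 678 and greater than |321 − 357| = 36.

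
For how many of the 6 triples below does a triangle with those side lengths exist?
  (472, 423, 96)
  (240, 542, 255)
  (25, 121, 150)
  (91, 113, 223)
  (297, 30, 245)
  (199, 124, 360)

1

(96,423,472): 96+423 > 472 → valid
(240,255,542): 240+255 ≤ 542 → not valid
(25,121,150): 25+121 ≤ 150 → not valid
(91,113,223): 91+113 ≤ 223 → not valid
(30,245,297): 30+245 ≤ 297 → not valid
(124,199,360): 124+199 ≤ 360 → not valid
1 of the 6 triples forms a triangle.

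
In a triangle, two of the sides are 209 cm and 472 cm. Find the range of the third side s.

263 < s < 681

By the triangle inequality, s must be less than 209 + 472 = 681 and greater than |209 − 472| = 263.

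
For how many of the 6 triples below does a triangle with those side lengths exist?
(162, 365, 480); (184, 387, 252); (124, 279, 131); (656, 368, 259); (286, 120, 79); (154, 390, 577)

2

(162,365,480): 162+365 > 480 → valid
(184,252,387): 184+252 > 387 → valid
(124,131,279): 124+131 ≤ 279 → not valid
(259,368,656): 259+368 ≤ 656 → not valid
(79,120,286): 79+120 ≤ 286 → not valid
(154,390,577): 154+390 ≤ 577 → not valid
2 of the 6 triples form a triangle.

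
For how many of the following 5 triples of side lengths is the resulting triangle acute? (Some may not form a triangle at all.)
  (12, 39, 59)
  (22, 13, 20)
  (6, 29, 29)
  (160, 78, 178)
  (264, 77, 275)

2

(12,39,59): 12+39 ≤ 59, not a triangle
(22,13,20): 13²+20² = 569 > 484 = 22² → acute
(6,29,29): 6²+29² = 877 > 841 = 29² → acute
(160,78,178): 78²+160² = 31684 = 178² → right
(264,77,275): 77²+264² = 75625 = 275² → right
2 of the 5 are acute.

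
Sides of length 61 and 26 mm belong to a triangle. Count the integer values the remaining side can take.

The third side lies in the open interval (35, 87).
Integers from 36 to 86 inclusive: 86 − 36 + 1 = 51.

51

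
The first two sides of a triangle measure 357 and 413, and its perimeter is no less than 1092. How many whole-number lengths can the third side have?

Triangle inequality: 56 < x < 770. Perimeter ≥ 1092 gives x ≥ 1092 − 357 − 413 = 322.
So 322 ≤ x < 770; integers 322 through 769: 448 values.

448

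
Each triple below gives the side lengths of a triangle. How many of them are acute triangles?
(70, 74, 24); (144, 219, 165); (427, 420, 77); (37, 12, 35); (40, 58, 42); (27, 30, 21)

1

(70,74,24): 24²+70² = 5476 = 74² → right
(144,219,165): 144²+165² = 47961 = 219² → right
(427,420,77): 77²+420² = 182329 = 427² → right
(37,12,35): 12²+35² = 1369 = 37² → right
(40,58,42): 40²+42² = 3364 = 58² → right
(27,30,21): 21²+27² = 1170 > 900 = 30² → acute
1 of the 6 is acute.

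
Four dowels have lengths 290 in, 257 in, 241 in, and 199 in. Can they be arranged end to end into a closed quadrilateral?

A quadrilateral exists iff every side is shorter than the sum of the others — equivalently, the longest side is less than the sum of the rest.
Longest side 290 < 697 (sum of the remaining 3), so yes.

Yes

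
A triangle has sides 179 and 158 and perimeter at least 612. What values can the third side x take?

Triangle inequality alone gives 21 < x < 337.
The perimeter condition gives x ≥ 612 − 179 − 158 = 275.
Intersecting the two: 275 ≤ x < 337.

275 ≤ x < 337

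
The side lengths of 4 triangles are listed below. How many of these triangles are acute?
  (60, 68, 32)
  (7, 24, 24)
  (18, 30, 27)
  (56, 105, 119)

2

(60,68,32): 32²+60² = 4624 = 68² → right
(7,24,24): 7²+24² = 625 > 576 = 24² → acute
(18,30,27): 18²+27² = 1053 > 900 = 30² → acute
(56,105,119): 56²+105² = 14161 = 119² → right
2 of the 4 are acute.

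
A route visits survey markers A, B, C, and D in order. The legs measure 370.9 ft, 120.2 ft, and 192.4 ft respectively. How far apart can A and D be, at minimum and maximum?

58.3 ≤ AD ≤ 683.5 ft

The maximum is all hops collinear in one direction: 370.9 + 120.2 + 192.4 = 683.5.
The longest hop is 370.9; the others sum to 312.6. Folding the others back against it leaves at least 370.9 − 312.6 = 58.3.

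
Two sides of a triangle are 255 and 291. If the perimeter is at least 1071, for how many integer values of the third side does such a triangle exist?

21

Triangle inequality: 36 < x < 546. Perimeter ≥ 1071 gives x ≥ 1071 − 255 − 291 = 525.
So 525 ≤ x < 546; integers 525 through 545: 21 values.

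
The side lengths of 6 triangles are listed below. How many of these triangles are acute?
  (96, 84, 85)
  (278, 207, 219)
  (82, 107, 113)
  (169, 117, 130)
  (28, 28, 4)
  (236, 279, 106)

5

(96,84,85): 84²+85² = 14281 > 9216 = 96² → acute
(278,207,219): 207²+219² = 90810 > 77284 = 278² → acute
(82,107,113): 82²+107² = 18173 > 12769 = 113² → acute
(169,117,130): 117²+130² = 30589 > 28561 = 169² → acute
(28,28,4): 4²+28² = 800 > 784 = 28² → acute
(236,279,106): 106²+236² = 66932 < 77841 = 279² → obtuse
5 of the 6 are acute.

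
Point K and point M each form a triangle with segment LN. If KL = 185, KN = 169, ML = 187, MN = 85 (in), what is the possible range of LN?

From triangle KLN: |185 − 169| < LN < 185 + 169, i.e. 16 < LN < 354.
From triangle MLN: 102 < LN < 272.
Both must hold, so LN lies in the intersection.

102 < LN < 272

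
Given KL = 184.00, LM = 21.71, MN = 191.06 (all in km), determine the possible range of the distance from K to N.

0 ≤ KN ≤ 396.77 km

The maximum is all hops collinear in one direction: 184.00 + 21.71 + 191.06 = 396.77.
The longest hop is 191.06; the others sum to 205.71. Since 191.06 ≤ 205.71, the path can fold back on itself completely, so the minimum distance is 0.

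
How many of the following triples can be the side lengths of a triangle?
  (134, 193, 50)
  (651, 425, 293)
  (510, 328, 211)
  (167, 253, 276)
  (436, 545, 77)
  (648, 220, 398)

3

(50,134,193): 50+134 ≤ 193 → not valid
(293,425,651): 293+425 > 651 → valid
(211,328,510): 211+328 > 510 → valid
(167,253,276): 167+253 > 276 → valid
(77,436,545): 77+436 ≤ 545 → not valid
(220,398,648): 220+398 ≤ 648 → not valid
3 of the 6 triples form a triangle.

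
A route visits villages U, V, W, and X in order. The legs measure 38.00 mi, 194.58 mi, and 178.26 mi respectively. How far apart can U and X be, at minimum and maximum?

0 ≤ UX ≤ 410.84 mi

The maximum is all hops collinear in one direction: 38.00 + 194.58 + 178.26 = 410.84.
The longest hop is 194.58; the others sum to 216.26. Since 194.58 ≤ 216.26, the path can fold back on itself completely, so the minimum distance is 0.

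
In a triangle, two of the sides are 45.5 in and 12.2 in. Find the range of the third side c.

33.3 < c < 57.7

By the triangle inequality, c must be less than 45.5 + 12.2 = 57.7 and greater than |45.5 − 12.2| = 33.3.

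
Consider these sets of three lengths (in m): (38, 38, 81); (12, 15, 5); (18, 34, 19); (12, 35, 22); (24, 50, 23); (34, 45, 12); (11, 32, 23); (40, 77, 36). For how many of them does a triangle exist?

(38,38,81): 38+38 ≤ 81 → not valid
(5,12,15): 5+12 > 15 → valid
(18,19,34): 18+19 > 34 → valid
(12,22,35): 12+22 ≤ 35 → not valid
(23,24,50): 23+24 ≤ 50 → not valid
(12,34,45): 12+34 > 45 → valid
(11,23,32): 11+23 > 32 → valid
(36,40,77): 36+40 ≤ 77 → not valid
4 of the 8 triples form a triangle.

4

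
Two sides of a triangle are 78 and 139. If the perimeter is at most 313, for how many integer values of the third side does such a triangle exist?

Triangle inequality: 61 < x < 217. Perimeter ≤ 313 gives x ≤ 313 − 78 − 139 = 96.
So 61 < x ≤ 96; integers 62 through 96: 35 values.

35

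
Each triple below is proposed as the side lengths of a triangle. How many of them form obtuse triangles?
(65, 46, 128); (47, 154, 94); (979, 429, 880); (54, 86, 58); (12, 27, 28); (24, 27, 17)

(65,46,128): 46+65 ≤ 128, not a triangle
(47,154,94): 47+94 ≤ 154, not a triangle
(979,429,880): 429²+880² = 958441 = 979² → right
(54,86,58): 54²+58² = 6280 < 7396 = 86² → obtuse
(12,27,28): 12²+27² = 873 > 784 = 28² → acute
(24,27,17): 17²+24² = 865 > 729 = 27² → acute
1 of the 6 is obtuse.

1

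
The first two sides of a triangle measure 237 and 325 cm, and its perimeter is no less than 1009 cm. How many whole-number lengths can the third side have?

115

Triangle inequality: 88 < x < 562. Perimeter ≥ 1009 gives x ≥ 1009 − 237 − 325 = 447.
So 447 ≤ x < 562; integers 447 through 561: 115 values.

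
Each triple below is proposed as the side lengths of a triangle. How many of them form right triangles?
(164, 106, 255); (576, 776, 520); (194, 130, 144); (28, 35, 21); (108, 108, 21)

(164,106,255): 106²+164² = 38132 < 65025 = 255² → obtuse
(576,776,520): 520²+576² = 602176 = 776² → right
(194,130,144): 130²+144² = 37636 = 194² → right
(28,35,21): 21²+28² = 1225 = 35² → right
(108,108,21): 21²+108² = 12105 > 11664 = 108² → acute
3 of the 5 are right.

3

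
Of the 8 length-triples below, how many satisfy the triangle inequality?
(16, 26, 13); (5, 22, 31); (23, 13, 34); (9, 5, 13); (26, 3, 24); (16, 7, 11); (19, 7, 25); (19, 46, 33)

(13,16,26): 13+16 > 26 → valid
(5,22,31): 5+22 ≤ 31 → not valid
(13,23,34): 13+23 > 34 → valid
(5,9,13): 5+9 > 13 → valid
(3,24,26): 3+24 > 26 → valid
(7,11,16): 7+11 > 16 → valid
(7,19,25): 7+19 > 25 → valid
(19,33,46): 19+33 > 46 → valid
7 of the 8 triples form a triangle.

7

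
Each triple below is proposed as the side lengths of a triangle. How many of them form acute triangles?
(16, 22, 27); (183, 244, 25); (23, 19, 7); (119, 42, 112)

(16,22,27): 16²+22² = 740 > 729 = 27² → acute
(183,244,25): 25+183 ≤ 244, not a triangle
(23,19,7): 7²+19² = 410 < 529 = 23² → obtuse
(119,42,112): 42²+112² = 14308 > 14161 = 119² → acute
2 of the 4 are acute.

2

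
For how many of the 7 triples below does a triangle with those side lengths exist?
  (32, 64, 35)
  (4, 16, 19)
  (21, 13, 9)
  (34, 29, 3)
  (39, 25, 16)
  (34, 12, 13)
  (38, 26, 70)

(32,35,64): 32+35 > 64 → valid
(4,16,19): 4+16 > 19 → valid
(9,13,21): 9+13 > 21 → valid
(3,29,34): 3+29 ≤ 34 → not valid
(16,25,39): 16+25 > 39 → valid
(12,13,34): 12+13 ≤ 34 → not valid
(26,38,70): 26+38 ≤ 70 → not valid
4 of the 7 triples form a triangle.

4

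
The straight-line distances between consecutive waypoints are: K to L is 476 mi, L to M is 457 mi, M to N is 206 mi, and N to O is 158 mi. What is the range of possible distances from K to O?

0 ≤ KO ≤ 1297 mi

The maximum is all hops collinear in one direction: 476 + 457 + 206 + 158 = 1297.
The longest hop is 476; the others sum to 821. Since 476 ≤ 821, the path can fold back on itself completely, so the minimum distance is 0.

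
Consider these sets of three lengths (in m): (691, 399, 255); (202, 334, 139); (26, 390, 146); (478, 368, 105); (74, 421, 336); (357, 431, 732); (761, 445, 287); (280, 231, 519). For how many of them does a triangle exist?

(255,399,691): 255+399 ≤ 691 → not valid
(139,202,334): 139+202 > 334 → valid
(26,146,390): 26+146 ≤ 390 → not valid
(105,368,478): 105+368 ≤ 478 → not valid
(74,336,421): 74+336 ≤ 421 → not valid
(357,431,732): 357+431 > 732 → valid
(287,445,761): 287+445 ≤ 761 → not valid
(231,280,519): 231+280 ≤ 519 → not valid
2 of the 8 triples form a triangle.

2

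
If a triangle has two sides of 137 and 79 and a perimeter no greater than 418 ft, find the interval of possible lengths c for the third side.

58 < c ≤ 202

Triangle inequality alone gives 58 < c < 216.
The perimeter condition gives c ≤ 418 − 137 − 79 = 202.
Intersecting the two: 58 < c ≤ 202.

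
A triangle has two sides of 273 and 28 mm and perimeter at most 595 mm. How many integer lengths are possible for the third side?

49

Triangle inequality: 245 < x < 301. Perimeter ≤ 595 gives x ≤ 595 − 273 − 28 = 294.
So 245 < x ≤ 294; integers 246 through 294: 49 values.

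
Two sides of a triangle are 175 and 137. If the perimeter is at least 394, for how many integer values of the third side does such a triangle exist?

Triangle inequality: 38 < x < 312. Perimeter ≥ 394 gives x ≥ 394 − 175 − 137 = 82.
So 82 ≤ x < 312; integers 82 through 311: 230 values.

230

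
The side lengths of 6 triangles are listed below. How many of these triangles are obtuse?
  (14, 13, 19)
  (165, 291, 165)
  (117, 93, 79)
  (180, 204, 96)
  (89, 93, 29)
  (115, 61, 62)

2

(14,13,19): 13²+14² = 365 > 361 = 19² → acute
(165,291,165): 165²+165² = 54450 < 84681 = 291² → obtuse
(117,93,79): 79²+93² = 14890 > 13689 = 117² → acute
(180,204,96): 96²+180² = 41616 = 204² → right
(89,93,29): 29²+89² = 8762 > 8649 = 93² → acute
(115,61,62): 61²+62² = 7565 < 13225 = 115² → obtuse
2 of the 6 are obtuse.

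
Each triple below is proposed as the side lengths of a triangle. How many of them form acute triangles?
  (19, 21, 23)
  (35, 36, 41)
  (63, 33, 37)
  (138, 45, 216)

2

(19,21,23): 19²+21² = 802 > 529 = 23² → acute
(35,36,41): 35²+36² = 2521 > 1681 = 41² → acute
(63,33,37): 33²+37² = 2458 < 3969 = 63² → obtuse
(138,45,216): 45+138 ≤ 216, not a triangle
2 of the 4 are acute.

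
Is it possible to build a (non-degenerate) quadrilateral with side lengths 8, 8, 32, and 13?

No

For a quadrilateral, each side must be shorter than the sum of the others.
Here the longest side is 32, but the remaining 3 sides sum to only 29.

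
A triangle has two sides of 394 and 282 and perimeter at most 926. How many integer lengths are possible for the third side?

Triangle inequality: 112 < x < 676. Perimeter ≤ 926 gives x ≤ 926 − 394 − 282 = 250.
So 112 < x ≤ 250; integers 113 through 250: 138 values.

138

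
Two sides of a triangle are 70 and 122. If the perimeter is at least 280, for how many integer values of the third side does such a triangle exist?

Triangle inequality: 52 < x < 192. Perimeter ≥ 280 gives x ≥ 280 − 70 − 122 = 88.
So 88 ≤ x < 192; integers 88 through 191: 104 values.

104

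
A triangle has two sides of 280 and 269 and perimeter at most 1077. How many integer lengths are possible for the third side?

517

Triangle inequality: 11 < x < 549. Perimeter ≤ 1077 gives x ≤ 1077 − 280 − 269 = 528.
So 11 < x ≤ 528; integers 12 through 528: 517 values.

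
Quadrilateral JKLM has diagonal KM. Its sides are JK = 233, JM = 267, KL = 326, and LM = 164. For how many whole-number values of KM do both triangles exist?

327

From triangle JKM: 34 < KM < 500.
From triangle LKM: 162 < KM < 490.
Intersection: 162 < KM < 490, so integers 163 through 489: 327 values.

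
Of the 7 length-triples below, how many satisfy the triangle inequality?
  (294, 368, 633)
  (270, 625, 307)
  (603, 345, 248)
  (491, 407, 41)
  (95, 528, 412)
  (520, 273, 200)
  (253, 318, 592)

(294,368,633): 294+368 > 633 → valid
(270,307,625): 270+307 ≤ 625 → not valid
(248,345,603): 248+345 ≤ 603 → not valid
(41,407,491): 41+407 ≤ 491 → not valid
(95,412,528): 95+412 ≤ 528 → not valid
(200,273,520): 200+273 ≤ 520 → not valid
(253,318,592): 253+318 ≤ 592 → not valid
1 of the 7 triples forms a triangle.

1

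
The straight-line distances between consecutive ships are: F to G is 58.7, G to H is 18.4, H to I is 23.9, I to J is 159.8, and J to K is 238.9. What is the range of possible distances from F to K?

The maximum is all hops collinear in one direction: 58.7 + 18.4 + 23.9 + 159.8 + 238.9 = 499.7.
The longest hop is 238.9; the others sum to 260.8. Since 238.9 ≤ 260.8, the path can fold back on itself completely, so the minimum distance is 0.

0 ≤ FK ≤ 499.7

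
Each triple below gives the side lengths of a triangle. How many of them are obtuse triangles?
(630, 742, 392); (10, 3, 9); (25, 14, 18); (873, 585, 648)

(630,742,392): 392²+630² = 550564 = 742² → right
(10,3,9): 3²+9² = 90 < 100 = 10² → obtuse
(25,14,18): 14²+18² = 520 < 625 = 25² → obtuse
(873,585,648): 585²+648² = 762129 = 873² → right
2 of the 4 are obtuse.

2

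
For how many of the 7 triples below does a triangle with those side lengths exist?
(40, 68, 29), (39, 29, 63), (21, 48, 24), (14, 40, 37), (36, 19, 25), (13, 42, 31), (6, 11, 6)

(29,40,68): 29+40 > 68 → valid
(29,39,63): 29+39 > 63 → valid
(21,24,48): 21+24 ≤ 48 → not valid
(14,37,40): 14+37 > 40 → valid
(19,25,36): 19+25 > 36 → valid
(13,31,42): 13+31 > 42 → valid
(6,6,11): 6+6 > 11 → valid
6 of the 7 triples form a triangle.

6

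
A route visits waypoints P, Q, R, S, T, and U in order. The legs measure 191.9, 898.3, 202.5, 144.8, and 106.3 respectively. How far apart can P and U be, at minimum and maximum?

The maximum is all hops collinear in one direction: 191.9 + 898.3 + 202.5 + 144.8 + 106.3 = 1543.8.
The longest hop is 898.3; the others sum to 645.5. Folding the others back against it leaves at least 898.3 − 645.5 = 252.8.

252.8 ≤ PU ≤ 1543.8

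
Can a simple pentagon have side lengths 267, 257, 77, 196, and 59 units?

Yes

A pentagon exists iff every side is shorter than the sum of the others — equivalently, the longest side is less than the sum of the rest.
Longest side 267 < 589 (sum of the remaining 4), so yes.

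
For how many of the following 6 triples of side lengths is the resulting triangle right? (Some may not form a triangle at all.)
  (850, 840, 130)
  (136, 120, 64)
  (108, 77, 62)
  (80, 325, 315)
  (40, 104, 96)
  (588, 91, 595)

(850,840,130): 130²+840² = 722500 = 850² → right
(136,120,64): 64²+120² = 18496 = 136² → right
(108,77,62): 62²+77² = 9773 < 11664 = 108² → obtuse
(80,325,315): 80²+315² = 105625 = 325² → right
(40,104,96): 40²+96² = 10816 = 104² → right
(588,91,595): 91²+588² = 354025 = 595² → right
5 of the 6 are right.

5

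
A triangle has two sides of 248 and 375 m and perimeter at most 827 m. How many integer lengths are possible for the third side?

77

Triangle inequality: 127 < x < 623. Perimeter ≤ 827 gives x ≤ 827 − 248 − 375 = 204.
So 127 < x ≤ 204; integers 128 through 204: 77 values.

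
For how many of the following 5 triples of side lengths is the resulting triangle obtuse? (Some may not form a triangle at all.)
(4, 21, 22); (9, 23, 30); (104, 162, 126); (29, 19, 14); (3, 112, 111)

4

(4,21,22): 4²+21² = 457 < 484 = 22² → obtuse
(9,23,30): 9²+23² = 610 < 900 = 30² → obtuse
(104,162,126): 104²+126² = 26692 > 26244 = 162² → acute
(29,19,14): 14²+19² = 557 < 841 = 29² → obtuse
(3,112,111): 3²+111² = 12330 < 12544 = 112² → obtuse
4 of the 5 are obtuse.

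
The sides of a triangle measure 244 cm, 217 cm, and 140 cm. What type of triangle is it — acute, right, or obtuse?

Compare the square of the longest side to the sum of squares of the other two: 140² + 217² = 66689 > 59536 = 244².

acute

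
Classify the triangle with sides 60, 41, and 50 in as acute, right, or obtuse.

acute

Compare the square of the longest side to the sum of squares of the other two: 41² + 50² = 4181 > 3600 = 60².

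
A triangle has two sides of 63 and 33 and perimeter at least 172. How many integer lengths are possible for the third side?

Triangle inequality: 30 < x < 96. Perimeter ≥ 172 gives x ≥ 172 − 63 − 33 = 76.
So 76 ≤ x < 96; integers 76 through 95: 20 values.

20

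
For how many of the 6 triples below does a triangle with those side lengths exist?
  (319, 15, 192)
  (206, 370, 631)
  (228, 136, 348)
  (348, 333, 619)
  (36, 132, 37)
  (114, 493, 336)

2

(15,192,319): 15+192 ≤ 319 → not valid
(206,370,631): 206+370 ≤ 631 → not valid
(136,228,348): 136+228 > 348 → valid
(333,348,619): 333+348 > 619 → valid
(36,37,132): 36+37 ≤ 132 → not valid
(114,336,493): 114+336 ≤ 493 → not valid
2 of the 6 triples form a triangle.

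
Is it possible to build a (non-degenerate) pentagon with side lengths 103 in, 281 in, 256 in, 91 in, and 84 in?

Yes

A pentagon exists iff every side is shorter than the sum of the others — equivalently, the longest side is less than the sum of the rest.
Longest side 281 < 534 (sum of the remaining 4), so yes.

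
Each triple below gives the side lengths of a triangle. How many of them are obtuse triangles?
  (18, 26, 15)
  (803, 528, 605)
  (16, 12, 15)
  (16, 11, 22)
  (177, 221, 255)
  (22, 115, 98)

(18,26,15): 15²+18² = 549 < 676 = 26² → obtuse
(803,528,605): 528²+605² = 644809 = 803² → right
(16,12,15): 12²+15² = 369 > 256 = 16² → acute
(16,11,22): 11²+16² = 377 < 484 = 22² → obtuse
(177,221,255): 177²+221² = 80170 > 65025 = 255² → acute
(22,115,98): 22²+98² = 10088 < 13225 = 115² → obtuse
3 of the 6 are obtuse.

3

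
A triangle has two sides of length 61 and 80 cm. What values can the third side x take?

By the triangle inequality, x must be less than 61 + 80 = 141 and greater than |61 − 80| = 19.

19 < x < 141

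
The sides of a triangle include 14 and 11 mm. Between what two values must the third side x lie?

By the triangle inequality, x must be less than 14 + 11 = 25 and greater than |14 − 11| = 3.

3 < x < 25 (mm)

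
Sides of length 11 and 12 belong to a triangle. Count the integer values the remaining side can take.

The third side lies in the open interval (1, 23).
Integers from 2 to 22 inclusive: 22 − 2 + 1 = 21.

21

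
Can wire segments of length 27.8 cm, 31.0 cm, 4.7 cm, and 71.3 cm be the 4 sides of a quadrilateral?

For a quadrilateral, each side must be shorter than the sum of the others.
Here the longest side is 71.3, but the remaining 3 sides sum to only 63.5.

No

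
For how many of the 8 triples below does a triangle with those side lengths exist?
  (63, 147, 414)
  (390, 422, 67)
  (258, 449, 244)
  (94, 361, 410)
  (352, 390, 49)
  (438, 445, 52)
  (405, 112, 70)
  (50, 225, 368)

5

(63,147,414): 63+147 ≤ 414 → not valid
(67,390,422): 67+390 > 422 → valid
(244,258,449): 244+258 > 449 → valid
(94,361,410): 94+361 > 410 → valid
(49,352,390): 49+352 > 390 → valid
(52,438,445): 52+438 > 445 → valid
(70,112,405): 70+112 ≤ 405 → not valid
(50,225,368): 50+225 ≤ 368 → not valid
5 of the 8 triples form a triangle.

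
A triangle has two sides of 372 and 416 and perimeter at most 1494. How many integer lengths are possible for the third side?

Triangle inequality: 44 < x < 788. Perimeter ≤ 1494 gives x ≤ 1494 − 372 − 416 = 706.
So 44 < x ≤ 706; integers 45 through 706: 662 values.

662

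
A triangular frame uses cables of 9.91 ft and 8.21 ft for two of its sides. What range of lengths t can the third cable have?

1.70 < t < 18.12

By the triangle inequality, t must be less than 9.91 + 8.21 = 18.12 and greater than |9.91 − 8.21| = 1.70.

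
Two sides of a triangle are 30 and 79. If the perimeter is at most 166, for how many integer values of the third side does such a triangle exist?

8

Triangle inequality: 49 < x < 109. Perimeter ≤ 166 gives x ≤ 166 − 30 − 79 = 57.
So 49 < x ≤ 57; integers 50 through 57: 8 values.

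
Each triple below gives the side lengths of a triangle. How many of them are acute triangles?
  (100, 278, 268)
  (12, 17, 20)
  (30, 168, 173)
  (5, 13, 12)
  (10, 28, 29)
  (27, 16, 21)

3

(100,278,268): 100²+268² = 81824 > 77284 = 278² → acute
(12,17,20): 12²+17² = 433 > 400 = 20² → acute
(30,168,173): 30²+168² = 29124 < 29929 = 173² → obtuse
(5,13,12): 5²+12² = 169 = 13² → right
(10,28,29): 10²+28² = 884 > 841 = 29² → acute
(27,16,21): 16²+21² = 697 < 729 = 27² → obtuse
3 of the 6 are acute.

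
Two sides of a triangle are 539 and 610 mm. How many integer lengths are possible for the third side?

1077

The third side lies in the open interval (71, 1149).
Integers from 72 to 1148 inclusive: 1148 − 72 + 1 = 1077.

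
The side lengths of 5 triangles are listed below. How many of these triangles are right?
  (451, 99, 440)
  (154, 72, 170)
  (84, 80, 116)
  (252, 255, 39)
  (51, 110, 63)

(451,99,440): 99²+440² = 203401 = 451² → right
(154,72,170): 72²+154² = 28900 = 170² → right
(84,80,116): 80²+84² = 13456 = 116² → right
(252,255,39): 39²+252² = 65025 = 255² → right
(51,110,63): 51²+63² = 6570 < 12100 = 110² → obtuse
4 of the 5 are right.

4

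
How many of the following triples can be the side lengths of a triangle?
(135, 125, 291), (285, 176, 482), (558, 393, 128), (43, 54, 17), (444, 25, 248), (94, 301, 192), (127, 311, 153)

1

(125,135,291): 125+135 ≤ 291 → not valid
(176,285,482): 176+285 ≤ 482 → not valid
(128,393,558): 128+393 ≤ 558 → not valid
(17,43,54): 17+43 > 54 → valid
(25,248,444): 25+248 ≤ 444 → not valid
(94,192,301): 94+192 ≤ 301 → not valid
(127,153,311): 127+153 ≤ 311 → not valid
1 of the 7 triples forms a triangle.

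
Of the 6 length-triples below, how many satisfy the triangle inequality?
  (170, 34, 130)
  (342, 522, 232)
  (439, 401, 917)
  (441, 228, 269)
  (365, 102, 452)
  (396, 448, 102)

(34,130,170): 34+130 ≤ 170 → not valid
(232,342,522): 232+342 > 522 → valid
(401,439,917): 401+439 ≤ 917 → not valid
(228,269,441): 228+269 > 441 → valid
(102,365,452): 102+365 > 452 → valid
(102,396,448): 102+396 > 448 → valid
4 of the 6 triples form a triangle.

4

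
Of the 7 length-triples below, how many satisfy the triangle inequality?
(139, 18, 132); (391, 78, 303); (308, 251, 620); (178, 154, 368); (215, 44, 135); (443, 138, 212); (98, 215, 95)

(18,132,139): 18+132 > 139 → valid
(78,303,391): 78+303 ≤ 391 → not valid
(251,308,620): 251+308 ≤ 620 → not valid
(154,178,368): 154+178 ≤ 368 → not valid
(44,135,215): 44+135 ≤ 215 → not valid
(138,212,443): 138+212 ≤ 443 → not valid
(95,98,215): 95+98 ≤ 215 → not valid
1 of the 7 triples forms a triangle.

1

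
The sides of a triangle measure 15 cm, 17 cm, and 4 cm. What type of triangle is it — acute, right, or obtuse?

Compare the square of the longest side to the sum of squares of the other two: 4² + 15² = 241 < 289 = 17².

obtuse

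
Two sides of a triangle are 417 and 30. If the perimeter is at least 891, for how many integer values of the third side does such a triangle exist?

Triangle inequality: 387 < x < 447. Perimeter ≥ 891 gives x ≥ 891 − 417 − 30 = 444.
So 444 ≤ x < 447; integers 444 through 446: 3 values.

3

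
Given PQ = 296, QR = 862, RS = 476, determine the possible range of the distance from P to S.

The maximum is all hops collinear in one direction: 296 + 862 + 476 = 1634.
The longest hop is 862; the others sum to 772. Folding the others back against it leaves at least 862 − 772 = 90.

90 ≤ PS ≤ 1634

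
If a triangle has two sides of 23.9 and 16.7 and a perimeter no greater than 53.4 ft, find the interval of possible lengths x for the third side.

7.2 < x ≤ 12.8 ft

Triangle inequality alone gives 7.2 < x < 40.6.
The perimeter condition gives x ≤ 53.4 − 23.9 − 16.7 = 12.8.
Intersecting the two: 7.2 < x ≤ 12.8.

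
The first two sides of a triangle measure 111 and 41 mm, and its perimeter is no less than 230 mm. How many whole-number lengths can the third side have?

74

Triangle inequality: 70 < x < 152. Perimeter ≥ 230 gives x ≥ 230 − 111 − 41 = 78.
So 78 ≤ x < 152; integers 78 through 151: 74 values.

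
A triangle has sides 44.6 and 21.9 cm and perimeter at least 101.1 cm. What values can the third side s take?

Triangle inequality alone gives 22.7 < s < 66.5.
The perimeter condition gives s ≥ 101.1 − 44.6 − 21.9 = 34.6.
Intersecting the two: 34.6 ≤ s < 66.5.

34.6 ≤ s < 66.5 cm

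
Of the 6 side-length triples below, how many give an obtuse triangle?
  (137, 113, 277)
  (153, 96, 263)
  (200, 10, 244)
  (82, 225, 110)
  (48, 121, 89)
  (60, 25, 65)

1

(137,113,277): 113+137 ≤ 277, not a triangle
(153,96,263): 96+153 ≤ 263, not a triangle
(200,10,244): 10+200 ≤ 244, not a triangle
(82,225,110): 82+110 ≤ 225, not a triangle
(48,121,89): 48²+89² = 10225 < 14641 = 121² → obtuse
(60,25,65): 25²+60² = 4225 = 65² → right
1 of the 6 is obtuse.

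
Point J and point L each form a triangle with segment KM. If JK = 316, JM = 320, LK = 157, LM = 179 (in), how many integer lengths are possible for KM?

From triangle JKM: 4 < KM < 636.
From triangle LKM: 22 < KM < 336.
Intersection: 22 < KM < 336, so integers 23 through 335: 313 values.

313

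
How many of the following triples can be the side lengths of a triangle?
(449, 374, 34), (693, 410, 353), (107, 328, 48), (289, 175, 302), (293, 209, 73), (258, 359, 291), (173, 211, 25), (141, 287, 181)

(34,374,449): 34+374 ≤ 449 → not valid
(353,410,693): 353+410 > 693 → valid
(48,107,328): 48+107 ≤ 328 → not valid
(175,289,302): 175+289 > 302 → valid
(73,209,293): 73+209 ≤ 293 → not valid
(258,291,359): 258+291 > 359 → valid
(25,173,211): 25+173 ≤ 211 → not valid
(141,181,287): 141+181 > 287 → valid
4 of the 8 triples form a triangle.

4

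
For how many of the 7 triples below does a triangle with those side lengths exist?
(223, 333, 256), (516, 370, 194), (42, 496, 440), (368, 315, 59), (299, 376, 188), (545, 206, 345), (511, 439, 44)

(223,256,333): 223+256 > 333 → valid
(194,370,516): 194+370 > 516 → valid
(42,440,496): 42+440 ≤ 496 → not valid
(59,315,368): 59+315 > 368 → valid
(188,299,376): 188+299 > 376 → valid
(206,345,545): 206+345 > 545 → valid
(44,439,511): 44+439 ≤ 511 → not valid
5 of the 7 triples form a triangle.

5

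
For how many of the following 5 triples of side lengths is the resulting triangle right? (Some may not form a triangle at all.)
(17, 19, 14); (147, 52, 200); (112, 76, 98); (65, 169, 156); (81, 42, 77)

1

(17,19,14): 14²+17² = 485 > 361 = 19² → acute
(147,52,200): 52+147 ≤ 200, not a triangle
(112,76,98): 76²+98² = 15380 > 12544 = 112² → acute
(65,169,156): 65²+156² = 28561 = 169² → right
(81,42,77): 42²+77² = 7693 > 6561 = 81² → acute
1 of the 5 is right.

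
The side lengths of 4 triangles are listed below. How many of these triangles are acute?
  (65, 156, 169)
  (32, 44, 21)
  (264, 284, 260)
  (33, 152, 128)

(65,156,169): 65²+156² = 28561 = 169² → right
(32,44,21): 21²+32² = 1465 < 1936 = 44² → obtuse
(264,284,260): 260²+264² = 137296 > 80656 = 284² → acute
(33,152,128): 33²+128² = 17473 < 23104 = 152² → obtuse
1 of the 4 is acute.

1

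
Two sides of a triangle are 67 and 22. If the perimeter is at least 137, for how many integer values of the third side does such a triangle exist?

Triangle inequality: 45 < x < 89. Perimeter ≥ 137 gives x ≥ 137 − 67 − 22 = 48.
So 48 ≤ x < 89; integers 48 through 88: 41 values.

41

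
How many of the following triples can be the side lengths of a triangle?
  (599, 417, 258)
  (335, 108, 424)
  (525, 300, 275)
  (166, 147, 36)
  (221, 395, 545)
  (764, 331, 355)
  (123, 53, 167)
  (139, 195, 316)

(258,417,599): 258+417 > 599 → valid
(108,335,424): 108+335 > 424 → valid
(275,300,525): 275+300 > 525 → valid
(36,147,166): 36+147 > 166 → valid
(221,395,545): 221+395 > 545 → valid
(331,355,764): 331+355 ≤ 764 → not valid
(53,123,167): 53+123 > 167 → valid
(139,195,316): 139+195 > 316 → valid
7 of the 8 triples form a triangle.

7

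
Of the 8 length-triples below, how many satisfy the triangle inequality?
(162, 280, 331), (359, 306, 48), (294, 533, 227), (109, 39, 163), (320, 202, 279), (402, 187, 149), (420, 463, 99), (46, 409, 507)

3

(162,280,331): 162+280 > 331 → valid
(48,306,359): 48+306 ≤ 359 → not valid
(227,294,533): 227+294 ≤ 533 → not valid
(39,109,163): 39+109 ≤ 163 → not valid
(202,279,320): 202+279 > 320 → valid
(149,187,402): 149+187 ≤ 402 → not valid
(99,420,463): 99+420 > 463 → valid
(46,409,507): 46+409 ≤ 507 → not valid
3 of the 8 triples form a triangle.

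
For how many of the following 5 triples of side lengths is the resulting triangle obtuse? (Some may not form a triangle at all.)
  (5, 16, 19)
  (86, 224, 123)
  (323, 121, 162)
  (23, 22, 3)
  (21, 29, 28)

2

(5,16,19): 5²+16² = 281 < 361 = 19² → obtuse
(86,224,123): 86+123 ≤ 224, not a triangle
(323,121,162): 121+162 ≤ 323, not a triangle
(23,22,3): 3²+22² = 493 < 529 = 23² → obtuse
(21,29,28): 21²+28² = 1225 > 841 = 29² → acute
2 of the 5 are obtuse.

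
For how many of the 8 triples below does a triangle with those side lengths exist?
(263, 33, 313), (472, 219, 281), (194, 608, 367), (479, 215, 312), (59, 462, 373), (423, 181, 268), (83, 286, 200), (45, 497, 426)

(33,263,313): 33+263 ≤ 313 → not valid
(219,281,472): 219+281 > 472 → valid
(194,367,608): 194+367 ≤ 608 → not valid
(215,312,479): 215+312 > 479 → valid
(59,373,462): 59+373 ≤ 462 → not valid
(181,268,423): 181+268 > 423 → valid
(83,200,286): 83+200 ≤ 286 → not valid
(45,426,497): 45+426 ≤ 497 → not valid
3 of the 8 triples form a triangle.

3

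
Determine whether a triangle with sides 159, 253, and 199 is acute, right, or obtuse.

acute

Compare the square of the longest side to the sum of squares of the other two: 159² + 199² = 64882 > 64009 = 253².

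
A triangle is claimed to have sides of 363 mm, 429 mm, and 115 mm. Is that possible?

Yes

The longest side is 429, and the other two sum to 478.
Since 478 > 429, the triangle inequality holds.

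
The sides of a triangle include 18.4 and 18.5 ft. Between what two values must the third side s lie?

0.1 < s < 36.9

By the triangle inequality, s must be less than 18.4 + 18.5 = 36.9 and greater than |18.4 − 18.5| = 0.1.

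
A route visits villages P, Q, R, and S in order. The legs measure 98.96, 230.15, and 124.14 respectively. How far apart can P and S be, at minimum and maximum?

7.05 ≤ PS ≤ 453.25

The maximum is all hops collinear in one direction: 98.96 + 230.15 + 124.14 = 453.25.
The longest hop is 230.15; the others sum to 223.10. Folding the others back against it leaves at least 230.15 − 223.10 = 7.05.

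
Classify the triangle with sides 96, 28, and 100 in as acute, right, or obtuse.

Compare the square of the longest side to the sum of squares of the other two: 28² + 96² = 10000 = 100².

right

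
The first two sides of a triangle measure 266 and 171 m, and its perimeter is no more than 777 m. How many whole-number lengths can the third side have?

245

Triangle inequality: 95 < x < 437. Perimeter ≤ 777 gives x ≤ 777 − 266 − 171 = 340.
So 95 < x ≤ 340; integers 96 through 340: 245 values.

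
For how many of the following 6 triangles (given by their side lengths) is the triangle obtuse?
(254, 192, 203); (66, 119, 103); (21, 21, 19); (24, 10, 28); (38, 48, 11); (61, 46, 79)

(254,192,203): 192²+203² = 78073 > 64516 = 254² → acute
(66,119,103): 66²+103² = 14965 > 14161 = 119² → acute
(21,21,19): 19²+21² = 802 > 441 = 21² → acute
(24,10,28): 10²+24² = 676 < 784 = 28² → obtuse
(38,48,11): 11²+38² = 1565 < 2304 = 48² → obtuse
(61,46,79): 46²+61² = 5837 < 6241 = 79² → obtuse
3 of the 6 are obtuse.

3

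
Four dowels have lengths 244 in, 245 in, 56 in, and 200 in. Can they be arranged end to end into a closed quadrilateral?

A quadrilateral exists iff every side is shorter than the sum of the others — equivalently, the longest side is less than the sum of the rest.
Longest side 245 < 500 (sum of the remaining 3), so yes.

Yes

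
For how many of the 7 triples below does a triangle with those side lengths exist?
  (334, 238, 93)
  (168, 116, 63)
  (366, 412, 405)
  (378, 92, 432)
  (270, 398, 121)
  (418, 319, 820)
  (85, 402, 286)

3

(93,238,334): 93+238 ≤ 334 → not valid
(63,116,168): 63+116 > 168 → valid
(366,405,412): 366+405 > 412 → valid
(92,378,432): 92+378 > 432 → valid
(121,270,398): 121+270 ≤ 398 → not valid
(319,418,820): 319+418 ≤ 820 → not valid
(85,286,402): 85+286 ≤ 402 → not valid
3 of the 7 triples form a triangle.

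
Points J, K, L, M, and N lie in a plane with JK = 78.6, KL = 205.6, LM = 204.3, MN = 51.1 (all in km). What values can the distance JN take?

0 ≤ JN ≤ 539.6 km

The maximum is all hops collinear in one direction: 78.6 + 205.6 + 204.3 + 51.1 = 539.6.
The longest hop is 205.6; the others sum to 334.0. Since 205.6 ≤ 334.0, the path can fold back on itself completely, so the minimum distance is 0.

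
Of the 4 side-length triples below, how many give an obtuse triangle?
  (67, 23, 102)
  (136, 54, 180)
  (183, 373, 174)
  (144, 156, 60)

(67,23,102): 23+67 ≤ 102, not a triangle
(136,54,180): 54²+136² = 21412 < 32400 = 180² → obtuse
(183,373,174): 174+183 ≤ 373, not a triangle
(144,156,60): 60²+144² = 24336 = 156² → right
1 of the 4 is obtuse.

1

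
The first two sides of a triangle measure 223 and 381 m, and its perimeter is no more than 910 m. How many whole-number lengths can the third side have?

148

Triangle inequality: 158 < x < 604. Perimeter ≤ 910 gives x ≤ 910 − 223 − 381 = 306.
So 158 < x ≤ 306; integers 159 through 306: 148 values.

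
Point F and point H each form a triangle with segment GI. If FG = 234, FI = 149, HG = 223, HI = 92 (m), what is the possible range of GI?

131 < GI < 315

From triangle FGI: |234 − 149| < GI < 234 + 149, i.e. 85 < GI < 383.
From triangle HGI: 131 < GI < 315.
Both must hold, so GI lies in the intersection.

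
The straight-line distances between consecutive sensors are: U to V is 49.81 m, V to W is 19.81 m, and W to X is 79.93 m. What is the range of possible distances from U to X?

The maximum is all hops collinear in one direction: 49.81 + 19.81 + 79.93 = 149.55.
The longest hop is 79.93; the others sum to 69.62. Folding the others back against it leaves at least 79.93 − 69.62 = 10.31.

10.31 ≤ UX ≤ 149.55 m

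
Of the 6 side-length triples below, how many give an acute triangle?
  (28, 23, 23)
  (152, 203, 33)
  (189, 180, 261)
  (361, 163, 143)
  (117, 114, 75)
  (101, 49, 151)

2

(28,23,23): 23²+23² = 1058 > 784 = 28² → acute
(152,203,33): 33+152 ≤ 203, not a triangle
(189,180,261): 180²+189² = 68121 = 261² → right
(361,163,143): 143+163 ≤ 361, not a triangle
(117,114,75): 75²+114² = 18621 > 13689 = 117² → acute
(101,49,151): 49+101 ≤ 151, not a triangle
2 of the 6 are acute.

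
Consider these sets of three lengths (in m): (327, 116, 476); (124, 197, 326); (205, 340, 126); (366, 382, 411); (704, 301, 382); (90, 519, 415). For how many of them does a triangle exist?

(116,327,476): 116+327 ≤ 476 → not valid
(124,197,326): 124+197 ≤ 326 → not valid
(126,205,340): 126+205 ≤ 340 → not valid
(366,382,411): 366+382 > 411 → valid
(301,382,704): 301+382 ≤ 704 → not valid
(90,415,519): 90+415 ≤ 519 → not valid
1 of the 6 triples forms a triangle.

1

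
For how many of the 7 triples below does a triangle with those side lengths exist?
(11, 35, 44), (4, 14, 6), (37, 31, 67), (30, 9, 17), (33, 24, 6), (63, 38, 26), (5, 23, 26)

4

(11,35,44): 11+35 > 44 → valid
(4,6,14): 4+6 ≤ 14 → not valid
(31,37,67): 31+37 > 67 → valid
(9,17,30): 9+17 ≤ 30 → not valid
(6,24,33): 6+24 ≤ 33 → not valid
(26,38,63): 26+38 > 63 → valid
(5,23,26): 5+23 > 26 → valid
4 of the 7 triples form a triangle.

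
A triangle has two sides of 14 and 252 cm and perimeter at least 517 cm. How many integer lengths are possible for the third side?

Triangle inequality: 238 < x < 266. Perimeter ≥ 517 gives x ≥ 517 − 14 − 252 = 251.
So 251 ≤ x < 266; integers 251 through 265: 15 values.

15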